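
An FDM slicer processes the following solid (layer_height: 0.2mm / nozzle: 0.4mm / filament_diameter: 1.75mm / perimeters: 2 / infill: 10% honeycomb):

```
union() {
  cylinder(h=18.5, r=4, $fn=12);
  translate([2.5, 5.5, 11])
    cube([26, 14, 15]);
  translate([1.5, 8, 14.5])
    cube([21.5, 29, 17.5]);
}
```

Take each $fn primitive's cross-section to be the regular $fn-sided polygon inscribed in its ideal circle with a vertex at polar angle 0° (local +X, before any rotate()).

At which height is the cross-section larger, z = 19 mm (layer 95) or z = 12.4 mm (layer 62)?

layer 95 (z = 19 mm)

Layer 95 (z = 19): the cylinder is not intersected at this z (z outside [0, 18.5]); the cube at (2.5, 5.5) (footprint 26×14) is included at this height (area 364.00 mm²); the cube at (1.5, 8) (footprint 21.5×29) is included at this height (area 623.50 mm²); Combining (union): the regions partially overlap — summed areas 987.50 mm² minus the doubly-counted overlap 235.75 mm² gives 751.75 mm² — area = 751.75 mm². So its area = 751.75 mm². Layer 62 (z = 12.4): the r=4 cylinder gives a regular 12-gon of circumradius 4 (constant along its height) (area = (12/2)·4.000²·sin(360°/12) = 48.00 mm²); the 26×14 cube at (2.5, 5.5) contributes its full rectangle (area 364.00 mm²); the cube at (1.5, 8) is absent (z outside [14.5, 32]); Combining (union): the 2 present regions are separate (no shared area or edge), so areas and boundary lengths simply add and each stays a separate island — area = 412.00 mm². So its area = 412.00 mm². Layer 95 is larger (751.75 vs 412.00 mm²).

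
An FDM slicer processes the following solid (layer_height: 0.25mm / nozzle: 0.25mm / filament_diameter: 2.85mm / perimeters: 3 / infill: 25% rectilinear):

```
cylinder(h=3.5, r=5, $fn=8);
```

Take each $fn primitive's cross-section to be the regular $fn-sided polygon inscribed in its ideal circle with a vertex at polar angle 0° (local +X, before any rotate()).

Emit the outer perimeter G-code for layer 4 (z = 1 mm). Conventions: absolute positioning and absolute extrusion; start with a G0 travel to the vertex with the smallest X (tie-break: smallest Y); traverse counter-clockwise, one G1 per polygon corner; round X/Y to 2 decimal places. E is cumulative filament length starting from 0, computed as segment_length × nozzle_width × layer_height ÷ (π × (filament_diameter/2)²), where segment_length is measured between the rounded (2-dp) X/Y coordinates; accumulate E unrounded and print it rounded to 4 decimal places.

G0 X-5.00 Y0.00 Z1.00
G1 X-3.54 Y-3.54 E0.0375
G1 X0.00 Y-5.00 E0.0750
G1 X3.54 Y-3.54 E0.1125
G1 X5.00 Y0.00 E0.1501
G1 X3.54 Y3.54 E0.1876
G1 X0.00 Y5.00 E0.2251
G1 X-3.54 Y3.54 E0.2626
G1 X-5.00 Y0.00 E0.3001

At z = 1 mm: the r=5 cylinder contributes a regular 8-gon of circumradius 5. The outline is a single polygon with 8 vertices. Extrusion per mm of travel: 0.25 × 0.25 / (π × 1.425²) = 0.009797. Accumulating E over each segment gives final E = 0.3001.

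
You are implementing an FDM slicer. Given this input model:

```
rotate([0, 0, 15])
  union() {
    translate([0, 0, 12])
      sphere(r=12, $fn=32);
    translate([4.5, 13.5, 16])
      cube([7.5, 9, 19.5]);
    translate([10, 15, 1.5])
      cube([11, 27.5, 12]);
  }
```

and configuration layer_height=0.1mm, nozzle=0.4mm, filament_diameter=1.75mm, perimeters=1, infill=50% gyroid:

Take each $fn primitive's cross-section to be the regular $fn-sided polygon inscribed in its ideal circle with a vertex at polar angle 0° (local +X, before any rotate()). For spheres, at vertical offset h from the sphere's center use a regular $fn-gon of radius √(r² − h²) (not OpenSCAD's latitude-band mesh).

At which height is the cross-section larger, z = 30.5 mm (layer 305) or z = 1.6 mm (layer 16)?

layer 16 (z = 1.6 mm)

Layer 305 (z = 30.5): the sphere is not intersected at this z (|z−center|=18.500 > r=12); the cube at (4.5, 13.5) (footprint 7.5×9) is included at this height (area 67.50 mm²); the cube at (10, 15) does not reach this height (z outside [1.5, 13.5]); Combining (union): only the 7.5×9 cube at (4.5, 13.5) is present, so the union is just that shape — area = 67.50 mm²; (whole slice rotated 15° about Z — lengths, areas and connectivity unchanged). So its area = 67.50 mm². Layer 16 (z = 1.6): the sphere: section is a regular 32-gon, circumradius = √(r²−h²) = √(12²−10.4²) = 5.987 (area = (32/2)·5.987²·sin(360°/32) = 111.87 mm²); the cube at (4.5, 13.5) is not intersected at this z (z outside [16, 35.5]); the cube at (10, 15) (footprint 11×27.5) is included at this height (area 302.50 mm²); Merging all regions: the 2 present regions are separate (no shared area or edge), so areas and boundary lengths simply add and each stays a separate island — area = 414.37 mm²; (whole slice rotated 15° about Z — lengths, areas and connectivity unchanged). So its area = 414.37 mm². Layer 16 is larger (414.37 vs 67.50 mm²).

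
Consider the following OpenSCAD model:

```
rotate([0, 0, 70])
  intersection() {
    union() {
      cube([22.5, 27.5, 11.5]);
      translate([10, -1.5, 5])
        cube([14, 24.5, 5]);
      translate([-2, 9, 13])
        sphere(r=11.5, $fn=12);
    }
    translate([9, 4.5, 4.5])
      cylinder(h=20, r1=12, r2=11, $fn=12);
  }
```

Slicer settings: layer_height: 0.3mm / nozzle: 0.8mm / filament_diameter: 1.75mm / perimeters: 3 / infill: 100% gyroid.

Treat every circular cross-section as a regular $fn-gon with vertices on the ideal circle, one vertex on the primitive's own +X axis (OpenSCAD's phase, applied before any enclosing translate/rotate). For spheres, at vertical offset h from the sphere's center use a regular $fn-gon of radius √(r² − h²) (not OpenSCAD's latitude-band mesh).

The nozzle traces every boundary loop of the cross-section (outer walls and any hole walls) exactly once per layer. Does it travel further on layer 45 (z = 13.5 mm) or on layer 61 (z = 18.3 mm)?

layer 45 (z = 13.5 mm)

Layer 45 (z = 13.5): the cube does not reach this height (z outside [0, 11.5]); the cube at (10, -1.5) is absent (z outside [5, 10]); the r=11.5 sphere at (-2, 9) contributes a regular 12-gon of circumradius √(11.5²−0.5²) = 11.489 (perimeter = 2·12·11.489·sin(180°/12) = 71.37 mm); Taking the union: only the r=11.5 sphere at (-2, 9) is present, so the union is just that shape — boundary = 71.37 mm; the cone at (9, 4.5): at t=0.450 of its height the radius interpolates to r₁+(r₂−r₁)t = 11.550, giving a regular 12-gon of that circumradius (perimeter = 2·12·11.550·sin(180°/12) = 71.74 mm); Keeping only the common overlap: the cone at (9, 4.5) partially overlaps that combined region; clipping to the common part keeps 143.58 mm² — boundary = 46.17 mm; (whole slice rotated 70° about Z — lengths, areas and connectivity unchanged). So its perimeter = 46.17 mm. Layer 61 (z = 18.3): the cube is absent (z outside [0, 11.5]); the cube at (10, -1.5) does not reach this height (z outside [5, 10]); the sphere at (-2, 9): section is a regular 12-gon, circumradius = √(r²−h²) = √(11.5²−5.3²) = 10.206 (perimeter = 2·12·10.206·sin(180°/12) = 63.40 mm); Combining (union): only the r=11.5 sphere at (-2, 9) is present, so the union is just that shape — boundary = 63.40 mm; the cone at (9, 4.5) contributes a regular 12-gon of circumradius 11.310 (interpolated between r1=12 and r2=11 at t=0.690) (perimeter = 2·12·11.310·sin(180°/12) = 70.25 mm); Keeping only the common overlap: the cone at (9, 4.5) partially overlaps that combined region; clipping to the common part keeps 111.04 mm² — boundary = 41.21 mm; (whole slice rotated 70° about Z — lengths, areas and connectivity unchanged). So its perimeter = 41.21 mm. Layer 45 is larger (46.17 vs 41.21 mm).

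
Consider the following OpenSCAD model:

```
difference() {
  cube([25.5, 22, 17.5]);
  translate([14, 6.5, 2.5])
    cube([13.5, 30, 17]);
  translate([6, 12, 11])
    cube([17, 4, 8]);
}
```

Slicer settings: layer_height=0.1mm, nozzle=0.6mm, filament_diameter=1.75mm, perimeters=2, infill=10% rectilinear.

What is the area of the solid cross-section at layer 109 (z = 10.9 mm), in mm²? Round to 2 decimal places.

382.75 mm²

At z = 10.9 mm: the 25.5×22 cube contributes its full rectangle (area 561.00 mm²); the 13.5×30 cube at (14, 6.5) contributes its full rectangle (area 405.00 mm²); the cube at (6, 12) is absent (z outside [11, 19]); Subtracting the remaining from the first: starting from the 25.5×22 cube (561.00 mm²), the 13.5×30 cube at (14, 6.5) partially overlaps it — only the 178.25 mm² overlap (of its 405.00 mm²) is removed, clipping the outline — area = 382.75 mm². Overall, the cross-section is a single solid region. Net area = 382.75 mm².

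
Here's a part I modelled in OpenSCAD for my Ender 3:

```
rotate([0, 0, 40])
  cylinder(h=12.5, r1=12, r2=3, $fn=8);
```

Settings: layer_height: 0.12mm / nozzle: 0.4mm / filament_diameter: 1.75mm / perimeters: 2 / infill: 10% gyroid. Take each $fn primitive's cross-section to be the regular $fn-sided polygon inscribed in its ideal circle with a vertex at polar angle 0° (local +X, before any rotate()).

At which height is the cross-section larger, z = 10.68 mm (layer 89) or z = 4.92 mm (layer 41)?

Layer 89 (z = 10.68): the cone (r1=12→r2=3) has section circumradius 4.310 here — a regular 8-gon (area = (8/2)·4.310²·sin(360°/8) = 52.55 mm²); (whole slice rotated 40° about Z — lengths, areas and connectivity unchanged). So its area = 52.55 mm². Layer 41 (z = 4.92): the cone (r1=12→r2=3) has section circumradius 8.458 here — a regular 8-gon (area = (8/2)·8.458²·sin(360°/8) = 202.32 mm²); (whole slice rotated 40° about Z — lengths, areas and connectivity unchanged). So its area = 202.32 mm². Layer 41 is larger (202.32 vs 52.55 mm²).

layer 41 (z = 4.92 mm)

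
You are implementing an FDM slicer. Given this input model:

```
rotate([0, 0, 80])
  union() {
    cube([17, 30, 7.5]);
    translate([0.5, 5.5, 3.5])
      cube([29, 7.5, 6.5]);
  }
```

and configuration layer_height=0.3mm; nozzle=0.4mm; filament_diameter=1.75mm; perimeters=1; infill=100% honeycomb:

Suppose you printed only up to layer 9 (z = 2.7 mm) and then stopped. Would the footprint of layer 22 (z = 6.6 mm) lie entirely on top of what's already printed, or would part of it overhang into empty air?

Compare the two slices. At z = 2.7: the cube (footprint 17×30) is included at this height (area 510.00 mm²); the cube at (0.5, 5.5) does not reach this height (z outside [3.5, 10]); Taking the union: only the 17×30 cube is present, so the union is just that shape — area = 510.00 mm²; (rotated 80° about Z; rotation is an isometry so areas/perimeters/island counts are preserved). At z = 6.6: the cube is present — its section is the full 17×30 rectangle (area 510.00 mm²); the cube at (0.5, 5.5) (footprint 29×7.5) is included at this height (area 217.50 mm²); Taking the union: the regions partially overlap — summed areas 727.50 mm² minus the doubly-counted overlap 123.75 mm² gives 603.75 mm² — area = 603.75 mm²; (whole slice rotated 80° about Z — lengths, areas and connectivity unchanged). Checking containment: at z = 6.6 the cross-section extends beyond the z = 2.7 cross-section by about 93.75 mm².

part overhangs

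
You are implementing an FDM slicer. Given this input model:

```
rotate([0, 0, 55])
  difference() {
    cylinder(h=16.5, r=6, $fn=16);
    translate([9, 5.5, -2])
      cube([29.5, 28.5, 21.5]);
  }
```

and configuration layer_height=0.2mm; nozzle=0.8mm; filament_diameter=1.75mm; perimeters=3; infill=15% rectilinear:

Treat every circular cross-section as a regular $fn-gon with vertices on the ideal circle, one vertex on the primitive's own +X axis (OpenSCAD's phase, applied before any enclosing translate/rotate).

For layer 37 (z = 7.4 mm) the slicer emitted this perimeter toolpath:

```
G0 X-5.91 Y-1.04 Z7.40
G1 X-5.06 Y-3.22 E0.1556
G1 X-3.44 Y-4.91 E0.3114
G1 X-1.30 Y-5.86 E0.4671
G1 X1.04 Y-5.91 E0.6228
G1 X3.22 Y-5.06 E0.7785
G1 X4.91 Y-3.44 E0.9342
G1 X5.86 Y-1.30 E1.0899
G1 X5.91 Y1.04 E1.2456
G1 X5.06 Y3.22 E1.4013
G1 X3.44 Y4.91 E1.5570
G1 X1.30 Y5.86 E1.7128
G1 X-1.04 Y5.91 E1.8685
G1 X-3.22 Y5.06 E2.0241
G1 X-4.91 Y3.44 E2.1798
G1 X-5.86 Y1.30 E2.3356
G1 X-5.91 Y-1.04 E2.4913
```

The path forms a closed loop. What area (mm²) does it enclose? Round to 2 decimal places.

110.18 mm²

Apply the shoelace formula to the sequence of (X, Y) vertices; enclosed area = 110.18 mm².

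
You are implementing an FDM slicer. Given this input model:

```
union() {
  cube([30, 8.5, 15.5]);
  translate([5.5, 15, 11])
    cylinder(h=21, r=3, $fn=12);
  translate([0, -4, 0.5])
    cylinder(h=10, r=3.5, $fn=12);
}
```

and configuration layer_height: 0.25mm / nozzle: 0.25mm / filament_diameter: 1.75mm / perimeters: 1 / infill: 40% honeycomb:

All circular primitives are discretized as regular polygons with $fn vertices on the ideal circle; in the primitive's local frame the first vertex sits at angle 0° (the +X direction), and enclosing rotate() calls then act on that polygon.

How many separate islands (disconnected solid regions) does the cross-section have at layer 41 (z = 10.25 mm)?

2

At z = 10.25 mm: the 30×8.5 cube contributes its full rectangle; the cylinder at (5.5, 15) does not reach this height (z outside [11, 32]); the r=3.5 cylinder at (0, -4) contributes a regular 12-gon of circumradius 3.5; Taking the union: the 2 present regions are separate (no shared area or edge), so areas and boundary lengths simply add and each stays a separate island — 2 connected regions. Overall, the cross-section has 2 separate islands. Island count = 2.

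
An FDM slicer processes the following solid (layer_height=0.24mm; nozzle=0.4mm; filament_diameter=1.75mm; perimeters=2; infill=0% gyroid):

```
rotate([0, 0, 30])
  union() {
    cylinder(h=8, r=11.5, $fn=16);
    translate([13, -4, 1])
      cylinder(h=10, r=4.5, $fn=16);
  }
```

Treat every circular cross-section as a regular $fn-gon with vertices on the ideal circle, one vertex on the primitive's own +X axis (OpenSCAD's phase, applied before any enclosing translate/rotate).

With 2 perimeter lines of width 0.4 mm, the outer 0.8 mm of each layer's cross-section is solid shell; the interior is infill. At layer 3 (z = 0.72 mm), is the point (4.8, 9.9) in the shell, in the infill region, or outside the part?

shell

At z = 0.72 mm: the cylinder: section is a regular 16-gon, circumradius r=11.5; the cylinder at (13, -4) is absent (z outside [1, 11]); Taking the union: only the r=11.5 cylinder is present, so the union is just that shape — 1 connected region; (whole slice rotated 30° about Z — lengths, areas and connectivity unchanged). Overall, the cross-section is a single solid region. Undo the 30° rotation: the query point maps to (9.107, 6.174) in the un-rotated model frame. The nearest boundary edge runs (10.62, 4.40)→(8.13, 8.13); distance from the point to it = 0.28 mm. The point is inside the cross-section, 0.28 mm from the nearest boundary — within the 0.8 mm shell band (2 × 0.4).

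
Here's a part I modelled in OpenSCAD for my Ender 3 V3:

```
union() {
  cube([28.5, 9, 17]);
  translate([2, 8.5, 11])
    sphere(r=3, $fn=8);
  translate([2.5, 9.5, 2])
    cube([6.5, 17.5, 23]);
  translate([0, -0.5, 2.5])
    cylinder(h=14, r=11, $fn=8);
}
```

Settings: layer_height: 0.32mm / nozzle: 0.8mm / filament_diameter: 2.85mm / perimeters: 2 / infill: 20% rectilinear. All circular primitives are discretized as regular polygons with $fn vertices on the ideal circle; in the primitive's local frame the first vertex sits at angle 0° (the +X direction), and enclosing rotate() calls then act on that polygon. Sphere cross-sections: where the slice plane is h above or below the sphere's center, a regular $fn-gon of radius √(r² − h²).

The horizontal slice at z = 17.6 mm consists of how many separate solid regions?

1

At z = 17.6 mm: the cube is not intersected at this z (z outside [0, 17]); the sphere at (2, 8.5) is absent (|z−center|=6.600 > r=3); the cube at (2.5, 9.5) is present — its section is the full 6.5×17.5 rectangle; the cylinder at (0, -0.5) is not intersected at this z (z outside [2.5, 16.5]); Combining (union): only the 6.5×17.5 cube at (2.5, 9.5) is present, so the union is just that shape — 1 connected region. The result has 1 disconnected region.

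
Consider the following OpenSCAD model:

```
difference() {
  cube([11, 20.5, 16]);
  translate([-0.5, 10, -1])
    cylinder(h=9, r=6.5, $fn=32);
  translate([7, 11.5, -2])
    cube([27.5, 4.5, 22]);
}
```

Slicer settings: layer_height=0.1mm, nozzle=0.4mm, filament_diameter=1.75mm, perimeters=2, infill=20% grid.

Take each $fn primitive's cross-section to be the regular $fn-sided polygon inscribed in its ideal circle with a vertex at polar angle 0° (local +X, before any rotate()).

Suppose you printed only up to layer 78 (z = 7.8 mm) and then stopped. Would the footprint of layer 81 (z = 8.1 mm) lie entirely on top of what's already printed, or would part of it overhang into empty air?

part overhangs

Compare the two slices. At z = 7.8: the cube is present — its section is the full 11×20.5 rectangle (area 225.50 mm²); the r=6.5 cylinder at (-0.5, 10) contributes a regular 32-gon of circumradius 6.5 (area = (32/2)·6.500²·sin(360°/32) = 131.88 mm²); the cube at (7, 11.5) (footprint 27.5×4.5) is included at this height (area 123.75 mm²); Subtracting the remaining from the first: starting from the 11×20.5 cube (225.50 mm²), the r=6.5 cylinder at (-0.5, 10) partially overlaps it — only the 59.47 mm² overlap (of its 131.88 mm²) is removed, clipping the outline; the 27.5×4.5 cube at (7, 11.5) partially overlaps it — only the 18.00 mm² overlap (of its 123.75 mm²) is removed, clipping the outline — area = 148.03 mm². At z = 8.1: the cube (footprint 11×20.5) is included at this height (area 225.50 mm²); the cylinder at (-0.5, 10) does not reach this height (z outside [-1, 8]); the cube at (7, 11.5) (footprint 27.5×4.5) is included at this height (area 123.75 mm²); Subtracting the remaining from the first: starting from the 11×20.5 cube (225.50 mm²), the 27.5×4.5 cube at (7, 11.5) partially overlaps it — only the 18.00 mm² overlap (of its 123.75 mm²) is removed, clipping the outline — area = 207.50 mm². Checking containment: at z = 8.1 the cross-section extends beyond the z = 7.8 cross-section by about 59.47 mm².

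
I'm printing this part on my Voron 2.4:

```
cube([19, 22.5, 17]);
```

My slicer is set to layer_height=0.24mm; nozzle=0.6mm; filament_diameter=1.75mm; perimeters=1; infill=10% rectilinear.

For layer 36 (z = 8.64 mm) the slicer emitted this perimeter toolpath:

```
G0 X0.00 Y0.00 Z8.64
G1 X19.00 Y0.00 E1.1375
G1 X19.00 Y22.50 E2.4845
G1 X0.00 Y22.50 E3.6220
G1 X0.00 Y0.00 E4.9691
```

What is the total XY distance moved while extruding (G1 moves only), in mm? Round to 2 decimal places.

Sum the Euclidean lengths of each G1 segment: total = 83.00 mm.

83.00 mm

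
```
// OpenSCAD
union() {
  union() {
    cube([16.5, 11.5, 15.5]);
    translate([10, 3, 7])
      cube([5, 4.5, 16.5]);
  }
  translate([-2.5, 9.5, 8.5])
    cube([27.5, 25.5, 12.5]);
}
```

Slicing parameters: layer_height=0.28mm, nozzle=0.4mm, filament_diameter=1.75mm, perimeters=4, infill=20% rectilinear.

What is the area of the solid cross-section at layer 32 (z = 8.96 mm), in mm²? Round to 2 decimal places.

At z = 8.96 mm: the cube (footprint 16.5×11.5) is included at this height (area 189.75 mm²); the cube at (10, 3) (footprint 5×4.5) is included at this height (area 22.50 mm²); Combining (union): the 5×4.5 cube at (10, 3) lies entirely inside the 16.5×11.5 cube, so the union is just the 16.5×11.5 cube — area = 189.75 mm²; the cube at (-2.5, 9.5) (footprint 27.5×25.5) is included at this height (area 701.25 mm²); Taking the union: the regions partially overlap — summed areas 891.00 mm² minus the doubly-counted overlap 33.00 mm² gives 858.00 mm² — area = 858.00 mm². Overall, the cross-section is a single solid region. Net area = 858.00 mm².

858.00 mm²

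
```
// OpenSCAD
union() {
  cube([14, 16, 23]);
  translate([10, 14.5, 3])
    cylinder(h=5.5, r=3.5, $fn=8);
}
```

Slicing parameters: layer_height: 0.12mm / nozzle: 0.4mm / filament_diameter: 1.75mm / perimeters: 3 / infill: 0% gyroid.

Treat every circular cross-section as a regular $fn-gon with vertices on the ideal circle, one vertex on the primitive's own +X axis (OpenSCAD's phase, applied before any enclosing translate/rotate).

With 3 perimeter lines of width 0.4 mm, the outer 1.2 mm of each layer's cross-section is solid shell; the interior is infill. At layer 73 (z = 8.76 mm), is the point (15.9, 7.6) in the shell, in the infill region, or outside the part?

At z = 8.76 mm: the 14×16 cube contributes its full rectangle; the cylinder at (10, 14.5) is absent (z outside [3, 8.5]); Merging all regions: only the 14×16 cube is present, so the union is just that shape — 1 connected region. Overall, the cross-section is a single solid region. The nearest boundary edge runs (14.00, 0.00)→(14.00, 16.00); distance from the point to it = 1.90 mm. The point is not inside any of the regions above, so it lies outside the cross-section (1.90 mm from the nearest boundary).

outside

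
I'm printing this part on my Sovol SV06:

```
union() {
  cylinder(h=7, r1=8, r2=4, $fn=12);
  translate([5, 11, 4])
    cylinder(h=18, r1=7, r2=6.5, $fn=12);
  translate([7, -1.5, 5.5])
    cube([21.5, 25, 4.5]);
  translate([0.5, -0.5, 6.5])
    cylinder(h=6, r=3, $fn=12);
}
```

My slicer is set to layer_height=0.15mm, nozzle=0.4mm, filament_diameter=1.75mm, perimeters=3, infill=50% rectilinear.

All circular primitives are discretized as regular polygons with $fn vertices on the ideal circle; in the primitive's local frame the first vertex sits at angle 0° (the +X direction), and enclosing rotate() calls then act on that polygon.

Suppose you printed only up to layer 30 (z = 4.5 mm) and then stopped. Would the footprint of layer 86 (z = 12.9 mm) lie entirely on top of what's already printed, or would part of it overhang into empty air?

Compare the two slices. At z = 4.5: the cone contributes a regular 12-gon of circumradius 5.429 (interpolated between r1=8 and r2=4 at t=0.643) (area = (12/2)·5.429²·sin(360°/12) = 88.41 mm²); the cone at (5, 11) contributes a regular 12-gon of circumradius 6.986 (interpolated between r1=7 and r2=6.5 at t=0.028) (area = (12/2)·6.986²·sin(360°/12) = 146.42 mm²); the cube at (7, -1.5) does not reach this height (z outside [5.5, 10]); the cylinder at (0.5, -0.5) is absent (z outside [6.5, 12.5]); Merging all regions: the regions partially overlap — summed areas 234.83 mm² minus the doubly-counted overlap 0.10 mm² gives 234.73 mm² — area = 234.73 mm². At z = 12.9: the cone is not intersected at this z (z outside [0, 7]); the cone at (5, 11) (r1=7→r2=6.5) has section circumradius 6.753 here — a regular 12-gon (area = (12/2)·6.753²·sin(360°/12) = 136.80 mm²); the cube at (7, -1.5) is not intersected at this z (z outside [5.5, 10]); the cylinder at (0.5, -0.5) is absent (z outside [6.5, 12.5]); Taking the union: only the cone at (5, 11) is present, so the union is just that shape — area = 136.80 mm². Checking containment: the cross-section at z = 12.9 is a subset of the cross-section at z = 4.5.

entirely on top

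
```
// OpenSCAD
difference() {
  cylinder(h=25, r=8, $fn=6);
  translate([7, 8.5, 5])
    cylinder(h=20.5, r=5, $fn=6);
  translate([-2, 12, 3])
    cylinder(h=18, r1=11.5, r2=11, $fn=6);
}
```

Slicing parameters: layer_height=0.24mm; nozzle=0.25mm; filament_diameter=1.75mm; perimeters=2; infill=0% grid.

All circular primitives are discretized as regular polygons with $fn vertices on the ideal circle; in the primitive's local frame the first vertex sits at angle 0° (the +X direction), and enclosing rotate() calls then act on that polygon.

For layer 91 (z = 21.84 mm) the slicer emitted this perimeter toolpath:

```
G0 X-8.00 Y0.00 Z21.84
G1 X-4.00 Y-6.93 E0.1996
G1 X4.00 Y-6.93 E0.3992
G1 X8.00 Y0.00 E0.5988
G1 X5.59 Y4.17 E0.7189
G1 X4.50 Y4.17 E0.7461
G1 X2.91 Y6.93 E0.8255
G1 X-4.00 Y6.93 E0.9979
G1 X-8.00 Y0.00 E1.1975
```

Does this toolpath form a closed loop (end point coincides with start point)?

yes

Start point (G0): (-8.00, 0.00). End point (last G1): the path returns to the start — closed.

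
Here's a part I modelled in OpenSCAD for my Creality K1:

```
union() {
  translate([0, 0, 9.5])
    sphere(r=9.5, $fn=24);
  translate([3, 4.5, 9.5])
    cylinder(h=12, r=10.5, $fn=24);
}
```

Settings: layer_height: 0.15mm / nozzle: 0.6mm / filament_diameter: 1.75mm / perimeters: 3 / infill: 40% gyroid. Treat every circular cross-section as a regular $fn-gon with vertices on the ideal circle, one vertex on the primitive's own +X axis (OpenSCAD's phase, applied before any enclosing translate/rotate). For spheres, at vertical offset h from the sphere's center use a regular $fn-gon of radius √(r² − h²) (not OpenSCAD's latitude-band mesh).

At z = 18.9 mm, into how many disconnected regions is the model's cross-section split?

1

At z = 18.9 mm: the sphere: section is a regular 24-gon, circumradius = √(r²−h²) = √(9.5²−9.4²) = 1.375; the r=10.5 cylinder at (3, 4.5) contributes a regular 24-gon of circumradius 10.5; Merging all regions: the r=9.5 sphere lies entirely inside the r=10.5 cylinder at (3, 4.5), so the union is just the r=10.5 cylinder at (3, 4.5) — 1 connected region. The result has 1 disconnected region.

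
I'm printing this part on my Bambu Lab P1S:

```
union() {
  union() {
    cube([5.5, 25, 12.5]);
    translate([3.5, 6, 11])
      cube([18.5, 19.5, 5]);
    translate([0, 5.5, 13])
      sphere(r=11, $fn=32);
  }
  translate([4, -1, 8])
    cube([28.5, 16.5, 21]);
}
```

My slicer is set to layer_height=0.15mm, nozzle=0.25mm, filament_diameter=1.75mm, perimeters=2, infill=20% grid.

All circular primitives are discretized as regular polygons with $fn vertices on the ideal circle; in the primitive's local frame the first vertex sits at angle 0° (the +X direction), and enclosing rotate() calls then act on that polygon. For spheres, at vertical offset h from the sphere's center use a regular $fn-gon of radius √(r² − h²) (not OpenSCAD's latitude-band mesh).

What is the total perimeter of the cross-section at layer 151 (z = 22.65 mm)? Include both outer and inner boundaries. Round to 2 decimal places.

108.86 mm

At z = 22.65 mm: the cube is not intersected at this z (z outside [0, 12.5]); the cube at (3.5, 6) is not intersected at this z (z outside [11, 16]); the sphere at (0, 5.5): section is a regular 32-gon, circumradius = √(r²−h²) = √(11²−9.65²) = 5.280 (perimeter = 2·32·5.280·sin(180°/32) = 33.12 mm); Combining (union): only the r=11 sphere at (0, 5.5) is present, so the union is just that shape — boundary = 33.12 mm; the cube at (4, -1) (footprint 28.5×16.5) is included at this height (perimeter 90.00 mm); Taking the union: the regions partially overlap (shared area 5.91 mm²), so the edge portions inside another operand are dropped and the merged outline is re-measured after clipping — boundary = 108.86 mm. Overall, the cross-section is a single solid region. Total boundary length (outer) = 108.86 mm.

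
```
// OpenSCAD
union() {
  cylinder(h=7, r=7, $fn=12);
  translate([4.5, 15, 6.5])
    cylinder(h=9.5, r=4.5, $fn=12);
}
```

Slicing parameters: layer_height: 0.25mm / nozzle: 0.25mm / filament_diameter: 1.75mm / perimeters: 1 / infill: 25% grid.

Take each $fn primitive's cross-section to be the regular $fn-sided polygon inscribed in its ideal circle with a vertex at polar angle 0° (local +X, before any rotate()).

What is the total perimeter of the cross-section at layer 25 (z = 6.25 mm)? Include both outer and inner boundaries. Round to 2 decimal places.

At z = 6.25 mm: the cylinder: section is a regular 12-gon, circumradius r=7 (perimeter = 2·12·7.000·sin(180°/12) = 43.48 mm); the cylinder at (4.5, 15) does not reach this height (z outside [6.5, 16]); Taking the union: only the r=7 cylinder is present, so the union is just that shape — boundary = 43.48 mm. Overall, the cross-section is a single solid region. Total boundary length (outer) = 43.48 mm.

43.48 mm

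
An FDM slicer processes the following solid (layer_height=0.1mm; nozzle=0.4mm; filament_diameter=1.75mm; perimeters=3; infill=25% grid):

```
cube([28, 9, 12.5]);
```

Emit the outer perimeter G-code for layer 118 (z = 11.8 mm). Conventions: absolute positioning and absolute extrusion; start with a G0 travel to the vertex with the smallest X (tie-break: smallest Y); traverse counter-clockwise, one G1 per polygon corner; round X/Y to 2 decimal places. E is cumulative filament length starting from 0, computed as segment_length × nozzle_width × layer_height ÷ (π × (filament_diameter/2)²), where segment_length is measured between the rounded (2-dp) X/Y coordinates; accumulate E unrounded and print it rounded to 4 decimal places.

G0 X0.00 Y0.00 Z11.80
G1 X28.00 Y0.00 E0.4656
G1 X28.00 Y9.00 E0.6153
G1 X0.00 Y9.00 E1.0810
G1 X0.00 Y0.00 E1.2306

At z = 11.8 mm: the 28×9 cube contributes its full rectangle. The outline is a single polygon with 4 vertices. Extrusion per mm of travel: 0.4 × 0.1 / (π × 0.875²) = 0.016630. Accumulating E over each segment gives final E = 1.2306.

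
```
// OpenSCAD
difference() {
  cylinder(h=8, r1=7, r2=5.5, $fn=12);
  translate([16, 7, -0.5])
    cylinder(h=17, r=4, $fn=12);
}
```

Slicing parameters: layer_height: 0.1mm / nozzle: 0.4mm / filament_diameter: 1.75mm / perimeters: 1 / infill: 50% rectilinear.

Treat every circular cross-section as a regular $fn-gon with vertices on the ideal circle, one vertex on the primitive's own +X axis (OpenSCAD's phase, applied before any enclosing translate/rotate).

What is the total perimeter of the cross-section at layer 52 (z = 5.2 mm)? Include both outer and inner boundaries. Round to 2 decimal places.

At z = 5.2 mm: the cone (r1=7→r2=5.5) has section circumradius 6.025 here — a regular 12-gon (perimeter = 2·12·6.025·sin(180°/12) = 37.43 mm); the r=4 cylinder at (16, 7) gives a regular 12-gon of circumradius 4 (constant along its height) (perimeter = 2·12·4.000·sin(180°/12) = 24.85 mm); Subtracting the remaining from the first: starting from the cone, the r=4 cylinder at (16, 7) misses the remaining region (no effect) — boundary = 37.43 mm. Overall, the cross-section is a single solid region. Total boundary length (outer) = 37.43 mm.

37.43 mm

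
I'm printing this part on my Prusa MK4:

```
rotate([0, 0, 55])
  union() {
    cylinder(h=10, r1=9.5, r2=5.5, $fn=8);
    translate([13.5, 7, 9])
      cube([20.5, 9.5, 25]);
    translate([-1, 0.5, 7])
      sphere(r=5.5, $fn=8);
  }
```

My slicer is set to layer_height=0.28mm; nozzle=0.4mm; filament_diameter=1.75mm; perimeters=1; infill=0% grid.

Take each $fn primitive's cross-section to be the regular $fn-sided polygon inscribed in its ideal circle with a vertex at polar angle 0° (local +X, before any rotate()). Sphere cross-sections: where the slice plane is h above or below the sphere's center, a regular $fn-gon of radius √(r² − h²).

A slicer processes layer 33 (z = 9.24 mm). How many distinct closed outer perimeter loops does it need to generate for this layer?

At z = 9.24 mm: the cone contributes a regular 8-gon of circumradius 5.804 (interpolated between r1=9.5 and r2=5.5 at t=0.924); the 20.5×9.5 cube at (13.5, 7) contributes its full rectangle; the sphere at (-1, 0.5): section is a regular 8-gon, circumradius = √(r²−h²) = √(5.5²−2.24²) = 5.023; Taking the union: the regions partially overlap (shared area 69.24 mm²), so overlapping operands fuse into one piece — 2 connected regions; (whole slice rotated 55° about Z — lengths, areas and connectivity unchanged). The result has 2 disconnected regions.

2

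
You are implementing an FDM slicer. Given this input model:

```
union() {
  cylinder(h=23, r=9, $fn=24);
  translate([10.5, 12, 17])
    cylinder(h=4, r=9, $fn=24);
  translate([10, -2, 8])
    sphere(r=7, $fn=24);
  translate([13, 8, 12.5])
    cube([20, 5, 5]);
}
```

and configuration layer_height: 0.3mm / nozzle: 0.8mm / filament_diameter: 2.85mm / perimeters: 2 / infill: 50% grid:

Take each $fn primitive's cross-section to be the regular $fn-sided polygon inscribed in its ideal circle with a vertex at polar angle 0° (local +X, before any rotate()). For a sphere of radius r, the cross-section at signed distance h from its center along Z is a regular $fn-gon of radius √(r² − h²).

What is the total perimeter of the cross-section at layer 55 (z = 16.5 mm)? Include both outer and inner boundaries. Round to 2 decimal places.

106.39 mm

At z = 16.5 mm: the r=9 cylinder contributes a regular 24-gon of circumradius 9 (perimeter = 2·24·9.000·sin(180°/24) = 56.39 mm); the cylinder at (10.5, 12) is absent (z outside [17, 21]); the sphere at (10, -2) does not reach this height (|z−center|=8.500 > r=7); the 20×5 cube at (13, 8) contributes its full rectangle (perimeter 50.00 mm); Combining (union): the 2 present regions are separate (no shared area or edge), so areas and boundary lengths simply add and each stays a separate island — boundary = 106.39 mm. Overall, the cross-section has 2 separate islands. Total boundary length (outer) = 106.39 mm.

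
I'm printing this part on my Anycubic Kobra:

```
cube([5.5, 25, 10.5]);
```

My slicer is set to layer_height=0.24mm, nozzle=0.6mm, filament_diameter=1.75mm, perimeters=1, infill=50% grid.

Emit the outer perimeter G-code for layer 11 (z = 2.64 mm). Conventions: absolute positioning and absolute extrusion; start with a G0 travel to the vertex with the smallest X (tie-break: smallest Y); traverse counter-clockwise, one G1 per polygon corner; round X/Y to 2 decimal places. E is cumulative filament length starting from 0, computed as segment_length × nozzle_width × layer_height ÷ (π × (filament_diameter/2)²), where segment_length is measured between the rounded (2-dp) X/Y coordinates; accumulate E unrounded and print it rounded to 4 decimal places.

At z = 2.64 mm: the cube is present — its section is the full 5.5×25 rectangle. The outline is a single polygon with 4 vertices. Extrusion per mm of travel: 0.6 × 0.24 / (π × 0.875²) = 0.059868. Accumulating E over each segment gives final E = 3.6520.

G0 X0.00 Y0.00 Z2.64
G1 X5.50 Y0.00 E0.3293
G1 X5.50 Y25.00 E1.8260
G1 X0.00 Y25.00 E2.1553
G1 X0.00 Y0.00 E3.6520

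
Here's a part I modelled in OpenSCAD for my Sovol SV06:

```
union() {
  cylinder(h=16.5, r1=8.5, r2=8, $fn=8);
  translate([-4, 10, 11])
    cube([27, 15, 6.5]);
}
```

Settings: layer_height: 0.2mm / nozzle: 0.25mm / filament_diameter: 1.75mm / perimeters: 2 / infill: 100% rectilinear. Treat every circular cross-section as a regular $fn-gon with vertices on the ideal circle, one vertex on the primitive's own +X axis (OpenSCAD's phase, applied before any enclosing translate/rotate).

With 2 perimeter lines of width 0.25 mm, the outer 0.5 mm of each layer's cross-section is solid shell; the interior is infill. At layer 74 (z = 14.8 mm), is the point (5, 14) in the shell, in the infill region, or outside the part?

At z = 14.8 mm: the cone contributes a regular 8-gon of circumradius 8.052 (interpolated between r1=8.5 and r2=8 at t=0.897); the cube at (-4, 10) (footprint 27×15) is included at this height; Merging all regions: the 2 present regions are separate (no shared area or edge), so areas and boundary lengths simply add and each stays a separate island — 2 connected regions. Overall, the cross-section has 2 separate islands. The nearest boundary edge runs (23.00, 10.00)→(-4.00, 10.00); distance from the point to it = 4.00 mm. (Shell/infill is judged within the island containing the point — the largest one.) The point is inside the cross-section and 4.00 mm from the nearest boundary — more than the 0.5 mm shell width (2 × 0.25), so it's in the infill interior.

infill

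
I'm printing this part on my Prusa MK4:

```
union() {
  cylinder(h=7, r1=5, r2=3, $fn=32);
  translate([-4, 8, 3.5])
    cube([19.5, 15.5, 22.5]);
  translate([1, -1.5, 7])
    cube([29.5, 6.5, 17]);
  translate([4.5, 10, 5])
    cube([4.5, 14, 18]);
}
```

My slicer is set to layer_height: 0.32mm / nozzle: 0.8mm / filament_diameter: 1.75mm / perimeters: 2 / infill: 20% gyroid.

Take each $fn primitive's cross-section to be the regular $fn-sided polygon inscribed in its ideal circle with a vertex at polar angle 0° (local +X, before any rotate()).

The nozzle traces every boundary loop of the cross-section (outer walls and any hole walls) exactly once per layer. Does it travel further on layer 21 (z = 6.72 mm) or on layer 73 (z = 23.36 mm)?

Layer 21 (z = 6.72): the cone: at t=0.960 of its height the radius interpolates to r₁+(r₂−r₁)t = 3.080, giving a regular 32-gon of that circumradius (perimeter = 2·32·3.080·sin(180°/32) = 19.32 mm); the cube at (-4, 8) is present — its section is the full 19.5×15.5 rectangle (perimeter 70.00 mm); the cube at (1, -1.5) is absent (z outside [7, 24]); the cube at (4.5, 10) is present — its section is the full 4.5×14 rectangle (perimeter 37.00 mm); Taking the union: the regions partially overlap (shared area 60.75 mm²), so the edge portions inside another operand are dropped and the merged outline is re-measured after clipping — boundary = 90.32 mm. So its perimeter = 90.32 mm. Layer 73 (z = 23.36): the cone is not intersected at this z (z outside [0, 7]); the cube at (-4, 8) is present — its section is the full 19.5×15.5 rectangle (perimeter 70.00 mm); the cube at (1, -1.5) is present — its section is the full 29.5×6.5 rectangle (perimeter 72.00 mm); the cube at (4.5, 10) is not intersected at this z (z outside [5, 23]); Combining (union): the 2 present regions are separate (no shared area or edge), so areas and boundary lengths simply add and each stays a separate island — boundary = 142.00 mm. So its perimeter = 142.00 mm. Layer 73 is larger (142.00 vs 90.32 mm).

layer 73 (z = 23.36 mm)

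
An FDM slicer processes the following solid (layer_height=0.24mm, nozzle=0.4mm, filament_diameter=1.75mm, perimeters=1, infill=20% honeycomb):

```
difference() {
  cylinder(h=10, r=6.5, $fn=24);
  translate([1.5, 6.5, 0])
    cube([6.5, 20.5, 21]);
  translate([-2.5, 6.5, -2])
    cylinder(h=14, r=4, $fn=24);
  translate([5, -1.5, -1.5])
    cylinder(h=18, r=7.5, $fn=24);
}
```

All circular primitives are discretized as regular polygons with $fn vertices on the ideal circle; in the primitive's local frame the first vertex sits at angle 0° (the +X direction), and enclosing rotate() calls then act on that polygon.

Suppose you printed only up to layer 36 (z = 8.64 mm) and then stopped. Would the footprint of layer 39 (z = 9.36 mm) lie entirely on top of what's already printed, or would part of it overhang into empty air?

Compare the two slices. At z = 8.64: the r=6.5 cylinder gives a regular 24-gon of circumradius 6.5 (constant along its height) (area = (24/2)·6.500²·sin(360°/24) = 131.22 mm²); the cube at (1.5, 6.5) (footprint 6.5×20.5) is included at this height (area 133.25 mm²); the cylinder at (-2.5, 6.5): section is a regular 24-gon, circumradius r=4 (area = (24/2)·4.000²·sin(360°/24) = 49.69 mm²); the r=7.5 cylinder at (5, -1.5) contributes a regular 24-gon of circumradius 7.5 (area = (24/2)·7.500²·sin(360°/24) = 174.70 mm²); Taking the first minus the rest: starting from the r=6.5 cylinder (131.22 mm²), the 6.5×20.5 cube at (1.5, 6.5) misses the remaining region (no effect); the r=4 cylinder at (-2.5, 6.5) partially overlaps it — only the 17.84 mm² overlap (of its 49.69 mm²) is removed, clipping the outline; the r=7.5 cylinder at (5, -1.5) partially overlaps it — only the 79.67 mm² overlap (of its 174.70 mm²) is removed, clipping the outline — area = 33.72 mm². At z = 9.36: the cylinder: section is a regular 24-gon, circumradius r=6.5 (area = (24/2)·6.500²·sin(360°/24) = 131.22 mm²); the cube at (1.5, 6.5) is present — its section is the full 6.5×20.5 rectangle (area 133.25 mm²); the r=4 cylinder at (-2.5, 6.5) gives a regular 24-gon of circumradius 4 (constant along its height) (area = (24/2)·4.000²·sin(360°/24) = 49.69 mm²); the cylinder at (5, -1.5): section is a regular 24-gon, circumradius r=7.5 (area = (24/2)·7.500²·sin(360°/24) = 174.70 mm²); Subtracting the remaining from the first: starting from the r=6.5 cylinder (131.22 mm²), the 6.5×20.5 cube at (1.5, 6.5) misses the remaining region (no effect); the r=4 cylinder at (-2.5, 6.5) partially overlaps it — only the 17.84 mm² overlap (of its 49.69 mm²) is removed, clipping the outline; the r=7.5 cylinder at (5, -1.5) partially overlaps it — only the 79.67 mm² overlap (of its 174.70 mm²) is removed, clipping the outline — area = 33.72 mm². Checking containment: the cross-section at z = 9.36 is a subset of the cross-section at z = 8.64.

entirely on top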